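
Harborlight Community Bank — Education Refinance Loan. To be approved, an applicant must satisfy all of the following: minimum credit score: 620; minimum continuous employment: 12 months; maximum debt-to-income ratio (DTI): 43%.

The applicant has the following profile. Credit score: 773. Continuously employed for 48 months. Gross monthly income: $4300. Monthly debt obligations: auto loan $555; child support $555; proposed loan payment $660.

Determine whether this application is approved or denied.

Approved

Credit score 773 ≥ 620 (meets)
Employment 48 ≥ 12 months
Total monthly debts = (555 + 555 + 660) = 1,770. DTI = 1,770/4,300 = 41.2% ≤ 43%
All criteria satisfied.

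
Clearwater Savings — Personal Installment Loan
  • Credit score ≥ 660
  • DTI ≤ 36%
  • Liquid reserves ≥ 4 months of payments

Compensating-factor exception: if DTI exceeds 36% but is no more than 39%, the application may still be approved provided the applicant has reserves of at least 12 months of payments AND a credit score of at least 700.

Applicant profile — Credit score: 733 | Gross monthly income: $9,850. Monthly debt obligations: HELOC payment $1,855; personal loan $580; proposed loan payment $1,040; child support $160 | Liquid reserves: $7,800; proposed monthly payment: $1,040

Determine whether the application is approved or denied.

Credit score 733 ≥ 660 (meets base)
Total debts = (1,855 + 580 + 1,040 + 160) = 3,635. DTI: 3,635 ÷ 9,850 = 36.9%, over the 36% base limit.
Liquid reserves cover 7,800/1,040 = 7.5 months — ≥ 4 required
DTI 36.9% is within the 36%–39% exception band; checking compensating factors.
Override check — reserves: 7.5 mo (short of 12); score: 733 (ok).
Compensating-factor requirement not fully met.

Denied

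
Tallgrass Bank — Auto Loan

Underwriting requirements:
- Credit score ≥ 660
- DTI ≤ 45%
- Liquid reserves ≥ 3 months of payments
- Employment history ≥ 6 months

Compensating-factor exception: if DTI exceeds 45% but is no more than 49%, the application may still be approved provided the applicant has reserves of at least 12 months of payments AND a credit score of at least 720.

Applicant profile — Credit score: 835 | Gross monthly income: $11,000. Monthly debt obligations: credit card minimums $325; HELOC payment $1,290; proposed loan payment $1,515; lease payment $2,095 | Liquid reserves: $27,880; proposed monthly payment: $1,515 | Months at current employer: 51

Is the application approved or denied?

Credit score 835 ≥ 660 (meets base)
Total debts = (325 + 1,290 + 1,515 + 2,095) = 5,225. DTI: 5,225 ÷ 11,000 = 47.5%, over the 45% base limit.
Reserves = 27,880/1,515 = 18.4 months ≥ 3
Employment 51 ≥ 6 months
47.5% falls in the override range (45%–49%), so the compensating-factor test applies.
Reserves 18.4 ≥ 12 months; credit score 835 ≥ 720.
Both compensating conditions met → exception applies.

Approved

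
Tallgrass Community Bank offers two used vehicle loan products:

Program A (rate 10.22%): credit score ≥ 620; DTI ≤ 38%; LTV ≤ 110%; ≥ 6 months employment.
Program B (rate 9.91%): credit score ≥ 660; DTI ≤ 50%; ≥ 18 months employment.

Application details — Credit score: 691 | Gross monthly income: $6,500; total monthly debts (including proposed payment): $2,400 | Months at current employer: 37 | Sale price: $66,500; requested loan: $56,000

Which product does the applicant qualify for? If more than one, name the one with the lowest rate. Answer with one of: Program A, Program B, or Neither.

Program B

DTI = 2,400/6,500 = 36.9%.
LTV = 56,000/66,500 = 84.2%.
Program A: score 691 ≥ 620; DTI 36.9% ≤ 38%; LTV 84.2% ≤ 110%; employment 37 ≥ 6 mo → qualifies.
Program B: score 691 ≥ 660; DTI 36.9% ≤ 50%; employment 37 ≥ 18 mo → qualifies.
Qualifying: Program A, Program B. Lowest rate is 9.91% → Program B.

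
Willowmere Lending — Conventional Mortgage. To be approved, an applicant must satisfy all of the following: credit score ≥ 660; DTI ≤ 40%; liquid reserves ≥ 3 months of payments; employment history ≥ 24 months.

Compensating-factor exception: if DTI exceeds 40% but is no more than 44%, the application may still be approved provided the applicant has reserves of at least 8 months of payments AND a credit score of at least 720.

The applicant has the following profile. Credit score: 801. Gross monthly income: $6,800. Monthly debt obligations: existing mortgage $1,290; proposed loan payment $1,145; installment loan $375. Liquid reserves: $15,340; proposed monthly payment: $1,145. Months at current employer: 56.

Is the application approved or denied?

Credit score 801 ≥ 660 (meets base)
Total debts = (1,290 + 1,145 + 375) = 2,810. DTI: 2,810 ÷ 6,800 = 41.3%, over the 40% base limit.
Reserves = 15,340/1,145 = 13.4 months ≥ 3
Employment 56 ≥ 24 months
DTI 41.3% is within the 40%–44% exception band; checking compensating factors.
Override check — reserves: 13.4 mo (ok); score: 801 (ok).
Both compensating conditions met → exception applies.

Approved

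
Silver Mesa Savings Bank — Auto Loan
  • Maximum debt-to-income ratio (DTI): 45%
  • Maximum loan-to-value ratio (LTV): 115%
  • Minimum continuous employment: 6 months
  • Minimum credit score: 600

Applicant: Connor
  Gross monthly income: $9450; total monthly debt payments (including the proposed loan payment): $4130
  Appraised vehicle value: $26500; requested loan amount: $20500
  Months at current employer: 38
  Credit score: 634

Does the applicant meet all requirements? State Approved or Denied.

Approved

DTI = 4,130/9,450 = 43.7% ≤ 45%
Loan-to-value = 20,500/26,500 = 77.4% — pass (115% max)
Employment 38 ≥ 6 months
Credit score 634 ≥ 600 (meets)
All criteria satisfied.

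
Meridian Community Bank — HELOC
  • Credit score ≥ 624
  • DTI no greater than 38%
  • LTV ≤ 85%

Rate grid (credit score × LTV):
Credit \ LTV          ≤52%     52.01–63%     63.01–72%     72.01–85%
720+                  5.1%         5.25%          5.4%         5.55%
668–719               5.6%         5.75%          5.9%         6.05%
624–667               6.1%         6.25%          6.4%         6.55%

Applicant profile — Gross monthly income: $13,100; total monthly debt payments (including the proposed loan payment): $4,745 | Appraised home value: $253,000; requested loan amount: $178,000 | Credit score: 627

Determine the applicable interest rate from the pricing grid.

6.4%

Credit score 627 ≥ 624; DTI = 4,745/13,100 = 36.2% ≤ 38%
LTV = 178,000/253,000 = 70.4% ≤ 85%
Credit 627 → row 624–667; LTV 70.4% → column 63.01–72%. Grid cell → 6.4%.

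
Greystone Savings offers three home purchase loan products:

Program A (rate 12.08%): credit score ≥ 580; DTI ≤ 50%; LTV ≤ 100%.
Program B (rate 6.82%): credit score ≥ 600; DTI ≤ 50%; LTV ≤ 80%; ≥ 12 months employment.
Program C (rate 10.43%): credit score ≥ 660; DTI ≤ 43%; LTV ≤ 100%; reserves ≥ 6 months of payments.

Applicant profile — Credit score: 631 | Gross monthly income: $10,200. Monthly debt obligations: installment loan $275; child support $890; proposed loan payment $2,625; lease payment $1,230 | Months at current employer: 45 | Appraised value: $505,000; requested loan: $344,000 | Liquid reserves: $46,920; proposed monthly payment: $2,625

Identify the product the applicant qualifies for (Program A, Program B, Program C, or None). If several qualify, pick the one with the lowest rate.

Total debts = (275 + 890 + 2,625 + 1,230) = 5,020; DTI = 5,020/10,200 = 49.2%.
LTV = 344,000/505,000 = 68.1%.
Reserves = 46,920/2,625 = 17.9 months.
Program A: score 631 ≥ 580; DTI 49.2% ≤ 50%; LTV 68.1% ≤ 100% → qualifies.
Program B: score 631 ≥ 600; DTI 49.2% ≤ 50%; LTV 68.1% ≤ 80%; employment 45 ≥ 12 mo → qualifies.
Program C: score 631 < 660; DTI 49.2% > 43%; LTV 68.1% ≤ 100%; reserves 17.9 ≥ 6 mo → does not qualify.
Qualifying: Program A, Program B. Lowest rate is 6.82% → Program B.

Program B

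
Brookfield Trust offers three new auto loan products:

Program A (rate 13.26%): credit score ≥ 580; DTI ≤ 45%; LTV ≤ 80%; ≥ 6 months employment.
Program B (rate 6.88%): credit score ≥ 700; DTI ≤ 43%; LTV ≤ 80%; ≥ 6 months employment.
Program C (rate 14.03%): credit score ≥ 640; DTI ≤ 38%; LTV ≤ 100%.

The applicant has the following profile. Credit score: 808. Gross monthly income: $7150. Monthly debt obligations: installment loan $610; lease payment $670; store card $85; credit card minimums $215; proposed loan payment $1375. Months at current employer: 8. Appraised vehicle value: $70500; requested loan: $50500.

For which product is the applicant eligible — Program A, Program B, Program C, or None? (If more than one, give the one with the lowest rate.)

Program B

Total debts = (610 + 670 + 85 + 215 + 1,375) = 2,955; DTI = 2,955/7,150 = 41.3%.
LTV = 50,500/70,500 = 71.6%.
Program A: score 808 ≥ 580; DTI 41.3% ≤ 45%; LTV 71.6% ≤ 80%; employment 8 ≥ 6 mo → qualifies.
Program B: score 808 ≥ 700; DTI 41.3% ≤ 43%; LTV 71.6% ≤ 80%; employment 8 ≥ 6 mo → qualifies.
Program C: score 808 ≥ 640; DTI 41.3% > 38%; LTV 71.6% ≤ 100% → does not qualify.
Qualifying: Program A, Program B. Lowest rate is 6.88% → Program B.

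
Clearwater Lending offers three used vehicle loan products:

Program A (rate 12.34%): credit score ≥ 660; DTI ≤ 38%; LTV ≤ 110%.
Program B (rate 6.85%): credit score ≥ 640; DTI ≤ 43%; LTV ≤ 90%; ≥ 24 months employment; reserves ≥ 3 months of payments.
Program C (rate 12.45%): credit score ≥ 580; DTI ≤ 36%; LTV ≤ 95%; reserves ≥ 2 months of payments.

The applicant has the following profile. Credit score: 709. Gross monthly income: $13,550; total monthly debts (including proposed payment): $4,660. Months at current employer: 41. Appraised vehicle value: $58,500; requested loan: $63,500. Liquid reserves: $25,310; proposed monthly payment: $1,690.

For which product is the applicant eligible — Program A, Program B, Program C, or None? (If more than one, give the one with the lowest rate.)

DTI = 4,660/13,550 = 34.4%.
LTV = 63,500/58,500 = 108.5%.
Reserves = 25,310/1,690 = 15.0 months.
Program A: score 709 ≥ 660; DTI 34.4% ≤ 38%; LTV 108.5% ≤ 110% → qualifies.
Program B: score 709 ≥ 640; DTI 34.4% ≤ 43%; LTV 108.5% > 90%; employment 41 ≥ 24 mo; reserves 15.0 ≥ 3 mo → does not qualify.
Program C: score 709 ≥ 580; DTI 34.4% ≤ 36%; LTV 108.5% > 95%; reserves 15.0 ≥ 2 mo → does not qualify.

Program A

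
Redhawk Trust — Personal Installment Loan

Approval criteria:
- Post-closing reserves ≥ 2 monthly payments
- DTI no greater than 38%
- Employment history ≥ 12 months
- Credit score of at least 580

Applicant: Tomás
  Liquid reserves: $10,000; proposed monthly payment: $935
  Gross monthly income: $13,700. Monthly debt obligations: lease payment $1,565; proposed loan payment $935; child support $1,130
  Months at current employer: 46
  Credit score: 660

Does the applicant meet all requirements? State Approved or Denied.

Approved

Reserves: 10,000 ÷ 935 = 10.7 months (meets 2-month minimum)
Total monthly debts = (1,565 + 935 + 1,130) = 3,630. DTI = 3,630/13,700 = 26.5% ≤ 38%
Employment 46 ≥ 12 months
Credit score 660 ≥ 580 (meets)
All criteria satisfied.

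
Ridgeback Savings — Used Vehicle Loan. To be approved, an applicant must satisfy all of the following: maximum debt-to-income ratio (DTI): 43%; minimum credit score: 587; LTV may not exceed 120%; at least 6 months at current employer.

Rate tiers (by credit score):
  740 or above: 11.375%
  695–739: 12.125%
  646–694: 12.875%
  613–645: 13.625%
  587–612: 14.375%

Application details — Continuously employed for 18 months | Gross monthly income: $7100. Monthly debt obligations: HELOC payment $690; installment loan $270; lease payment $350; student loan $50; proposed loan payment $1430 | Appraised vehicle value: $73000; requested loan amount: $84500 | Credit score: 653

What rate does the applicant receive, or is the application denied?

Credit score 653 ≥ 587 (meets minimum)
Total monthly debts = (690 + 270 + 350 + 50 + 1,430) = 2,790. DTI: 2,790 ÷ 7,100 = 39.3%, within the 43% cap
Employment 18 ≥ 6 months
LTV: 84,500 ÷ 73,000 = 115.8%, within 120% cap
All requirements met. Score 653 falls in the 646–694 tier → 12.875%.

Approved at 12.875%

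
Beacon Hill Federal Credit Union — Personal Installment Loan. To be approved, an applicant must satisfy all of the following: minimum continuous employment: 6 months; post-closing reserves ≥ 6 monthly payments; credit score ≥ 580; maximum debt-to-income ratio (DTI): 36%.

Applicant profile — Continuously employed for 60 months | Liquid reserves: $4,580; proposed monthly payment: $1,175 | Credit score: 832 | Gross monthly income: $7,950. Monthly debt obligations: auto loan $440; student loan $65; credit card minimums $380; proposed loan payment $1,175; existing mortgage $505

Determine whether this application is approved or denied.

Employment 60 ≥ 6 months
Liquid reserves cover 4,580/1,175 = 3.9 months — < 6 required
Credit score 832 ≥ 580 (meets)
Total monthly debts = (440 + 65 + 380 + 1,175 + 505) = 2,565. DTI = 2,565/7,950 = 32.3% ≤ 36%
Fails on reserves.

Denied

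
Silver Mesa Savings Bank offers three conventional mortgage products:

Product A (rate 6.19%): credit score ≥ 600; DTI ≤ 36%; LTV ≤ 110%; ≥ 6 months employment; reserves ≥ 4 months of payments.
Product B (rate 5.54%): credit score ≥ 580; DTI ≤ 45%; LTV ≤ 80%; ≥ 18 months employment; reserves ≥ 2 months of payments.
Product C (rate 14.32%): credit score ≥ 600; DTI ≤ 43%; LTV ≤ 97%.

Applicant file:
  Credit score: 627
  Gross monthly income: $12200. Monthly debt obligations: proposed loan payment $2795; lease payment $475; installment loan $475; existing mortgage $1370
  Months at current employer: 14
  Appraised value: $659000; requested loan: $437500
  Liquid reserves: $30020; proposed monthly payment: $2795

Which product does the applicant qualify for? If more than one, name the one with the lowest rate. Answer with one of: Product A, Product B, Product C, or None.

Total debts = (2,795 + 475 + 475 + 1,370) = 5,115; DTI = 5,115/12,200 = 41.9%.
LTV = 437,500/659,000 = 66.4%.
Reserves = 30,020/2,795 = 10.7 months.
Product A: score 627 ≥ 600; DTI 41.9% > 36%; LTV 66.4% ≤ 110%; employment 14 ≥ 6 mo; reserves 10.7 ≥ 4 mo → does not qualify.
Product B: score 627 ≥ 580; DTI 41.9% ≤ 45%; LTV 66.4% ≤ 80%; employment 14 < 18 mo; reserves 10.7 ≥ 2 mo → does not qualify.
Product C: score 627 ≥ 600; DTI 41.9% ≤ 43%; LTV 66.4% ≤ 97% → qualifies.

Product C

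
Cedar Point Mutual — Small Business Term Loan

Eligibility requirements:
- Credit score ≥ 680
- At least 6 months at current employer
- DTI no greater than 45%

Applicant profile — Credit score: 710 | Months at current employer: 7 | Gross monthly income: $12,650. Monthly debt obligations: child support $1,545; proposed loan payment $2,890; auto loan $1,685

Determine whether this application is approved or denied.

Credit score 710 ≥ 680 (meets)
Employment 7 ≥ 6 months
Total monthly debts = (1,545 + 2,890 + 1,685) = 6,120. DTI = 6,120/12,650 = 48.4% > 45%
Fails on DTI.

Denied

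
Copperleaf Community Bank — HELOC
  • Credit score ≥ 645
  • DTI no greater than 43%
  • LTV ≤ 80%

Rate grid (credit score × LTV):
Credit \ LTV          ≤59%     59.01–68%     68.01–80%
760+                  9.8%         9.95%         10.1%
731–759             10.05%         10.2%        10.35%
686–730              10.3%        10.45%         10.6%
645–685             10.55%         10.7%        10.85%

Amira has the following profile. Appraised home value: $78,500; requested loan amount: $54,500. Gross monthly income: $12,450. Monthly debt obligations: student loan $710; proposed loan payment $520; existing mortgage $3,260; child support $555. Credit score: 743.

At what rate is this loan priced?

Credit score 743 ≥ 645; Total monthly debts = (710 + 520 + 3,260 + 555) = 5,045. DTI = 5,045/12,450 = 40.5% ≤ 43%
Loan-to-value = 54,500/78,500 = 69.4% — pass (80% max)
Score 743 is in the 731–759 band; LTV 69.4% is in the 68.01–80% band → 10.35%.

10.35%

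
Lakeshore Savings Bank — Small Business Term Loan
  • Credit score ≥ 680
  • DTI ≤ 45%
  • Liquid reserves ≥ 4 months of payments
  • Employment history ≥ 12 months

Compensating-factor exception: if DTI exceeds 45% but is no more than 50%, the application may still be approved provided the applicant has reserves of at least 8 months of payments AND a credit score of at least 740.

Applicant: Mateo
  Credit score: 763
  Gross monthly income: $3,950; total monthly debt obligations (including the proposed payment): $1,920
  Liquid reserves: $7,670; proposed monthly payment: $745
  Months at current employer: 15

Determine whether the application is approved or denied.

Approved

Credit score 763 ≥ 680 (meets base)
DTI: 1,920 ÷ 3,950 = 48.6%, over the 45% base limit.
Reserves: 7,670 ÷ 745 = 10.3 months (meets 4-month minimum)
Employment 15 ≥ 12 months
48.6% falls in the override range (45%–50%), so the compensating-factor test applies.
Reserves 10.3 ≥ 8 months; credit score 763 ≥ 740.
Both override conditions satisfied; DTI exception granted.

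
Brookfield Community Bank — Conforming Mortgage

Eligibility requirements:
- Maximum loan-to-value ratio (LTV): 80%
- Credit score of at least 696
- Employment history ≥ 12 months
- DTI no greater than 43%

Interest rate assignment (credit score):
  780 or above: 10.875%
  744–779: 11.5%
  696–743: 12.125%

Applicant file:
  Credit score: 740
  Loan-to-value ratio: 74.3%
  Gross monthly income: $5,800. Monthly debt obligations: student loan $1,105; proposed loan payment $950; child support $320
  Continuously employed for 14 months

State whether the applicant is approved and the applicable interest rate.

Approved at 12.125%

Credit score 740 ≥ 696 (meets minimum)
Employment 14 ≥ 12 months
Total monthly debts = (1,105 + 950 + 320) = 2,375. DTI: 2,375 ÷ 5,800 = 40.9%, within the 43% cap
LTV 74.3% — within 80%
All requirements met. Score 740 falls in the 696–743 tier → 12.125%.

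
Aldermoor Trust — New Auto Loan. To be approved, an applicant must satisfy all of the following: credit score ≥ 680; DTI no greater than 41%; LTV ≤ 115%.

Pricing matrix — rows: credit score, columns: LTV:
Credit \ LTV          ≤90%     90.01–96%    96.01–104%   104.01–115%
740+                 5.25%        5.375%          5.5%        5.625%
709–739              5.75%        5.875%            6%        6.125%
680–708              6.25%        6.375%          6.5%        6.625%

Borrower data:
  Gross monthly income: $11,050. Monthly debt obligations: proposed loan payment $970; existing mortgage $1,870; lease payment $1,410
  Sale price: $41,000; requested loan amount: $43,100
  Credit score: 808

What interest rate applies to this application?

Credit score 808 ≥ 680; Total monthly debts = (970 + 1,870 + 1,410) = 4,250. Debt-to-income = 4,250/11,050 = 38.5% — meets 41% limit
Loan-to-value = 43,100/41,000 = 105.1% — pass (115% max)
Row: 808 falls in 740+. Column: 105.1% falls in 104.01–115%. Rate = 5.625%.

5.625%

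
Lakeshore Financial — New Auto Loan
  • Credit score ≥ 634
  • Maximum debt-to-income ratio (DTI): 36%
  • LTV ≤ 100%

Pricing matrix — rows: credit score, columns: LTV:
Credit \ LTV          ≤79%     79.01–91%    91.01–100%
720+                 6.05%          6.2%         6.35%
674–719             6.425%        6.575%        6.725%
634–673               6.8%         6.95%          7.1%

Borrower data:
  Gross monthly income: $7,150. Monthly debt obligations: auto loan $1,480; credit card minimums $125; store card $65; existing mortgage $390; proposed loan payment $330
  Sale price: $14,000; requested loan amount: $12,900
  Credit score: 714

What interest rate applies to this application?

6.725%

Credit score 714 ≥ 634; Total monthly debts = (1,480 + 125 + 65 + 390 + 330) = 2,390. Debt-to-income = 2,390/7,150 = 33.4% — meets 36% limit
LTV = 12,900/14,000 = 92.1% ≤ 100%
Score 714 is in the 674–719 band; LTV 92.1% is in the 91.01–100% band → 6.725%.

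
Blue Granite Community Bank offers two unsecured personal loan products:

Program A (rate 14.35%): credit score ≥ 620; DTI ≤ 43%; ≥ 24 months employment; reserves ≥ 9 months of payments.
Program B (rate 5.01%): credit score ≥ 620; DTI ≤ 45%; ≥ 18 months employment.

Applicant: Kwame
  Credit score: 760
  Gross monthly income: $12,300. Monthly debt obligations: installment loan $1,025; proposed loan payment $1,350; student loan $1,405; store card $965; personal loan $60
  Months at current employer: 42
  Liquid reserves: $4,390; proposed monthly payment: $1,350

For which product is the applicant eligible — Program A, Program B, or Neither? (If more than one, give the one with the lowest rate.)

Program B

Total debts = (1,025 + 1,350 + 1,405 + 965 + 60) = 4,805; DTI = 4,805/12,300 = 39.1%.
Reserves = 4,390/1,350 = 3.3 months.
Program A: score 760 ≥ 620; DTI 39.1% ≤ 43%; employment 42 ≥ 24 mo; reserves 3.3 < 9 mo → does not qualify.
Program B: score 760 ≥ 620; DTI 39.1% ≤ 45%; employment 42 ≥ 18 mo → qualifies.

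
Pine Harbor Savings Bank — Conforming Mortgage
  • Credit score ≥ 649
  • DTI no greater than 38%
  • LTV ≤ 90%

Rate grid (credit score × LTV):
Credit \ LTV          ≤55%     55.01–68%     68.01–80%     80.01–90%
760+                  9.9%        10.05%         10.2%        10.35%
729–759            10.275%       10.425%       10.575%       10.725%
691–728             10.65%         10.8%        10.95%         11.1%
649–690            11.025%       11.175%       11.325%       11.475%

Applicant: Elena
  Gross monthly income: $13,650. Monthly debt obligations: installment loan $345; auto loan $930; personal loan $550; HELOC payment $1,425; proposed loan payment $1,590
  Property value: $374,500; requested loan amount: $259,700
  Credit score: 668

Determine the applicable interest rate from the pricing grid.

Credit score 668 ≥ 649; Total monthly debts = (345 + 930 + 550 + 1,425 + 1,590) = 4,840. DTI: 4,840 ÷ 13,650 = 35.5%, within the 38% cap
LTV: 259,700 ÷ 374,500 = 69.3%, within 90% cap
Row: 668 falls in 649–690. Column: 69.3% falls in 68.01–80%. Rate = 11.325%.

11.325%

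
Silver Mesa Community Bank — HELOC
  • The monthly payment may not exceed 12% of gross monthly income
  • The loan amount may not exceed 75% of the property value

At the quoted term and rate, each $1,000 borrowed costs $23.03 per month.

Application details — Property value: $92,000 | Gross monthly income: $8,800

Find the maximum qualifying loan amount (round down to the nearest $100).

Payment cap: 12% × $8,800 = $1,056/month.
At $23.03 per $1,000, that supports 1,056/23.03 × 1,000 ≈ $45,853 → $45,800.
LTV cap: 75% × $92,000 = $69,000 → $69,000.
Binding constraint: payment-to-income.

$45,800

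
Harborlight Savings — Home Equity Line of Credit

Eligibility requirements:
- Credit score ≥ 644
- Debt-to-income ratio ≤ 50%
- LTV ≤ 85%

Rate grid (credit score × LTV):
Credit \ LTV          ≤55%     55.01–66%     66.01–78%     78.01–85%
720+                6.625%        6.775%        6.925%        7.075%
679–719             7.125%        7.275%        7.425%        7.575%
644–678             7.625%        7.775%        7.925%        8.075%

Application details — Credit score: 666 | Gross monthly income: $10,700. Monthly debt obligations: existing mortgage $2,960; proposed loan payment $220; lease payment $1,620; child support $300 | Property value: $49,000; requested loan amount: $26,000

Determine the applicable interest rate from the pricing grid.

7.625%

Credit score 666 ≥ 644; Total monthly debts = (2,960 + 220 + 1,620 + 300) = 5,100. DTI = 5,100/10,700 = 47.7% ≤ 50%
LTV = 26,000/49,000 = 53.1% ≤ 85%
Row: 666 falls in 644–678. Column: 53.1% falls in ≤55%. Rate = 7.625%.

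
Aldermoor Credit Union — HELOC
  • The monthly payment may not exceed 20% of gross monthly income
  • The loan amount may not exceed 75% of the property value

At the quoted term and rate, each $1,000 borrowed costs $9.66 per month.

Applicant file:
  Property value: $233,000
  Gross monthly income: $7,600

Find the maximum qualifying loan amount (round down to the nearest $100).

$157,300

Payment cap: 20% × $7,600 = $1,520/month.
At $9.66 per $1,000, that supports 1,520/9.66 × 1,000 ≈ $157,349 → $157,300.
LTV cap: 75% × $233,000 = $174,750 → $174,700.
Binding constraint: payment-to-income.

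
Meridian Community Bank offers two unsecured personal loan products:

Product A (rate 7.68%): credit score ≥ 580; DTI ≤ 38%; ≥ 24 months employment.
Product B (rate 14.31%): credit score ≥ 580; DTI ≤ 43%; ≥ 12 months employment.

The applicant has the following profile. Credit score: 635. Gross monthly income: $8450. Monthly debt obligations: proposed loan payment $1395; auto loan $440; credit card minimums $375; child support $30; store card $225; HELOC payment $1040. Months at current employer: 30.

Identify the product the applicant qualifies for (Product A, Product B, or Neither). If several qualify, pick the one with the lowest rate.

Product B

Total debts = (1,395 + 440 + 375 + 30 + 225 + 1,040) = 3,505; DTI = 3,505/8,450 = 41.5%.
Product A: score 635 ≥ 580; DTI 41.5% > 38%; employment 30 ≥ 24 mo → does not qualify.
Product B: score 635 ≥ 580; DTI 41.5% ≤ 43%; employment 30 ≥ 12 mo → qualifies.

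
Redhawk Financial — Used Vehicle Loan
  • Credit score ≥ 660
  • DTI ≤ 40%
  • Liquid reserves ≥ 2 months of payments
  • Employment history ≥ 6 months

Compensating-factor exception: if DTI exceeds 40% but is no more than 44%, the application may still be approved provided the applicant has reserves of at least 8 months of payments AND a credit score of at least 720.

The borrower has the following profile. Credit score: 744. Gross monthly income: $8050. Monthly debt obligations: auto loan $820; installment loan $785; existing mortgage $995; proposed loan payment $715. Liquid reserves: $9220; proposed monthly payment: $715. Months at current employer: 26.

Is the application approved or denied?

Credit score 744 ≥ 660 (meets base)
Total debts = (820 + 785 + 995 + 715) = 3,315. DTI = 3,315/8,050 = 41.2% > 40% — standard DTI limit exceeded.
Reserves = 9,220/715 = 12.9 months ≥ 2
Employment 26 ≥ 6 months
DTI 41.2% is within the 40%–44% exception band; checking compensating factors.
Reserves 12.9 ≥ 8 months; credit score 744 ≥ 720.
Both compensating conditions met → exception applies.

Approved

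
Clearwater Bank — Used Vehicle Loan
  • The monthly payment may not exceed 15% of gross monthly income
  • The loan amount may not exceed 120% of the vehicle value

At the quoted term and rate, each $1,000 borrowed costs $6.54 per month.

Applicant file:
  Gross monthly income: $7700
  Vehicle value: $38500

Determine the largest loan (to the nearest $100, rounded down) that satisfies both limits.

Payment cap: 15% × $7,700 = $1,155/month.
At $6.54 per $1,000, that supports 1,155/6.54 × 1,000 ≈ $176,605 → $176,600.
LTV cap: 120% × $38,500 = $46,200 → $46,200.
Binding constraint: loan-to-value.

$46,200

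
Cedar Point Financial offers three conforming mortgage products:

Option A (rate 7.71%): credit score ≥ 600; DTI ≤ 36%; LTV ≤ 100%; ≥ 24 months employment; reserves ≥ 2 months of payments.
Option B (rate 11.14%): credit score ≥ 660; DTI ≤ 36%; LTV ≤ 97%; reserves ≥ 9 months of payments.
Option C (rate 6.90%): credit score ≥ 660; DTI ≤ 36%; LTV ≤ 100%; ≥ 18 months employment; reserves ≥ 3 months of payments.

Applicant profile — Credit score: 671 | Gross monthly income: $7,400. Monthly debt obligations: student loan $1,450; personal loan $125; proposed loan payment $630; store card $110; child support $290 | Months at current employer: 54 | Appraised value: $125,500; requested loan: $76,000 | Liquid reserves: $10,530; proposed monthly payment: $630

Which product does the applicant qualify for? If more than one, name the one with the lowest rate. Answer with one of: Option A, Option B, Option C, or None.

Total debts = (1,450 + 125 + 630 + 110 + 290) = 2,605; DTI = 2,605/7,400 = 35.2%.
LTV = 76,000/125,500 = 60.6%.
Reserves = 10,530/630 = 16.7 months.
Option A: score 671 ≥ 600; DTI 35.2% ≤ 36%; LTV 60.6% ≤ 100%; employment 54 ≥ 24 mo; reserves 16.7 ≥ 2 mo → qualifies.
Option B: score 671 ≥ 660; DTI 35.2% ≤ 36%; LTV 60.6% ≤ 97%; reserves 16.7 ≥ 9 mo → qualifies.
Option C: score 671 ≥ 660; DTI 35.2% ≤ 36%; LTV 60.6% ≤ 100%; employment 54 ≥ 18 mo; reserves 16.7 ≥ 3 mo → qualifies.
Qualifying: Option A, Option B, Option C. Lowest rate is 6.90% → Option C.

Option C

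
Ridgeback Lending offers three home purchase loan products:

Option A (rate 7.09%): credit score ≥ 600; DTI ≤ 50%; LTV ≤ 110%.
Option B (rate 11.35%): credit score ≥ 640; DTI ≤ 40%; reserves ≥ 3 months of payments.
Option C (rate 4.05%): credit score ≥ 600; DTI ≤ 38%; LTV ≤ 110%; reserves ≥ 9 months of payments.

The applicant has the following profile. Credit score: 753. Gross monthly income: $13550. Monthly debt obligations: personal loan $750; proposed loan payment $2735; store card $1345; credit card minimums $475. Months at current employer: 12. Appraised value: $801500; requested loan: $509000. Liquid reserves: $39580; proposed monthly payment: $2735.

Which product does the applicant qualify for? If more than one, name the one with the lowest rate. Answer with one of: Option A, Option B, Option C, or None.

Total debts = (750 + 2,735 + 1,345 + 475) = 5,305; DTI = 5,305/13,550 = 39.2%.
LTV = 509,000/801,500 = 63.5%.
Reserves = 39,580/2,735 = 14.5 months.
Option A: score 753 ≥ 600; DTI 39.2% ≤ 50%; LTV 63.5% ≤ 110% → qualifies.
Option B: score 753 ≥ 640; DTI 39.2% ≤ 40%; reserves 14.5 ≥ 3 mo → qualifies.
Option C: score 753 ≥ 600; DTI 39.2% > 38%; LTV 63.5% ≤ 110%; reserves 14.5 ≥ 9 mo → does not qualify.
Qualifying: Option A, Option B. Lowest rate is 7.09% → Option A.

Option A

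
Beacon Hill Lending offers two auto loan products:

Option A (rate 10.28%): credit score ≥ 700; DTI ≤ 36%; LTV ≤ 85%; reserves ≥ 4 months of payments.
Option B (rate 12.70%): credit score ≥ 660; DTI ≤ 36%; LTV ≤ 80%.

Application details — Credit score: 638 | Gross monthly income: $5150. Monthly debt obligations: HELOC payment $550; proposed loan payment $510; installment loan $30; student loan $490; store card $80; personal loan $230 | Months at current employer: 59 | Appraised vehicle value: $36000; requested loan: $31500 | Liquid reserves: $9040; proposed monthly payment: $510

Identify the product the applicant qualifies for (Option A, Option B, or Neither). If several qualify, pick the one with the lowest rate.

Total debts = (550 + 510 + 30 + 490 + 80 + 230) = 1,890; DTI = 1,890/5,150 = 36.7%.
LTV = 31,500/36,000 = 87.5%.
Reserves = 9,040/510 = 17.7 months.
Option A: score 638 < 700; DTI 36.7% > 36%; LTV 87.5% > 85%; reserves 17.7 ≥ 4 mo → does not qualify.
Option B: score 638 < 660; DTI 36.7% > 36%; LTV 87.5% > 80% → does not qualify.

Neither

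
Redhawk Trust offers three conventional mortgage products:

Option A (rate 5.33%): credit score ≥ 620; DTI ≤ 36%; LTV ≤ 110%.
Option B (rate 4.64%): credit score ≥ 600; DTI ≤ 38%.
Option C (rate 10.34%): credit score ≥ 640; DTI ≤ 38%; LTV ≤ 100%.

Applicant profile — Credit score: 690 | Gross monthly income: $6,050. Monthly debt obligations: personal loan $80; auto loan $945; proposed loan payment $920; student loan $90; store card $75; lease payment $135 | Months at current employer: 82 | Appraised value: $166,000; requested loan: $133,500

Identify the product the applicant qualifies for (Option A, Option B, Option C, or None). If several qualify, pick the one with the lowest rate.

Total debts = (80 + 945 + 920 + 90 + 75 + 135) = 2,245; DTI = 2,245/6,050 = 37.1%.
LTV = 133,500/166,000 = 80.4%.
Option A: score 690 ≥ 620; DTI 37.1% > 36%; LTV 80.4% ≤ 110% → does not qualify.
Option B: score 690 ≥ 600; DTI 37.1% ≤ 38% → qualifies.
Option C: score 690 ≥ 640; DTI 37.1% ≤ 38%; LTV 80.4% ≤ 100% → qualifies.
Qualifying: Option B, Option C. Lowest rate is 4.64% → Option B.

Option B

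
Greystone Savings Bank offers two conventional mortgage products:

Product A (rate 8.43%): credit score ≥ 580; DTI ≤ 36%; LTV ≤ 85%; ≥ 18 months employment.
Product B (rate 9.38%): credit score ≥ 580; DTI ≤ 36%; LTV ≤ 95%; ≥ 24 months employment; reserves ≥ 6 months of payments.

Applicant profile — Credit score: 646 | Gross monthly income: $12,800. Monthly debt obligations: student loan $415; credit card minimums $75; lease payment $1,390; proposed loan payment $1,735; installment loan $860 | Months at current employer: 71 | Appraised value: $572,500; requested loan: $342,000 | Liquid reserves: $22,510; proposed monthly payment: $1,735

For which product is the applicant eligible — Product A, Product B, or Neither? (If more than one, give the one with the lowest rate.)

Total debts = (415 + 75 + 1,390 + 1,735 + 860) = 4,475; DTI = 4,475/12,800 = 35%.
LTV = 342,000/572,500 = 59.7%.
Reserves = 22,510/1,735 = 13.0 months.
Product A: score 646 ≥ 580; DTI 35% ≤ 36%; LTV 59.7% ≤ 85%; employment 71 ≥ 18 mo → qualifies.
Product B: score 646 ≥ 580; DTI 35% ≤ 36%; LTV 59.7% ≤ 95%; employment 71 ≥ 24 mo; reserves 13.0 ≥ 6 mo → qualifies.
Qualifying: Product A, Product B. Lowest rate is 8.43% → Product A.

Product A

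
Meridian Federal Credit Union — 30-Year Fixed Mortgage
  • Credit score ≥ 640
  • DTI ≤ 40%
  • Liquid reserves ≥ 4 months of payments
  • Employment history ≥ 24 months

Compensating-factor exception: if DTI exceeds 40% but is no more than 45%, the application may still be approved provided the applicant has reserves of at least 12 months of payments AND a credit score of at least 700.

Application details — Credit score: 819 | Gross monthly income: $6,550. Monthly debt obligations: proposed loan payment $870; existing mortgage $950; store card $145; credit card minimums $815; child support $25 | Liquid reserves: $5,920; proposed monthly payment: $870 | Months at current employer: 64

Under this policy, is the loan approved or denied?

Denied

Credit score 819 ≥ 640 (meets base)
Total debts = (870 + 950 + 145 + 815 + 25) = 2,805. DTI = 2,805/6,550 = 42.8% > 40% — standard DTI limit exceeded.
Reserves: 5,920 ÷ 870 = 6.8 months (meets 4-month minimum)
Employment 64 ≥ 24 months
DTI 42.8% is within the 40%–45% exception band; checking compensating factors.
Override check — reserves: 6.8 mo (short of 12); score: 819 (ok).
Override conditions not both satisfied; exception does not apply.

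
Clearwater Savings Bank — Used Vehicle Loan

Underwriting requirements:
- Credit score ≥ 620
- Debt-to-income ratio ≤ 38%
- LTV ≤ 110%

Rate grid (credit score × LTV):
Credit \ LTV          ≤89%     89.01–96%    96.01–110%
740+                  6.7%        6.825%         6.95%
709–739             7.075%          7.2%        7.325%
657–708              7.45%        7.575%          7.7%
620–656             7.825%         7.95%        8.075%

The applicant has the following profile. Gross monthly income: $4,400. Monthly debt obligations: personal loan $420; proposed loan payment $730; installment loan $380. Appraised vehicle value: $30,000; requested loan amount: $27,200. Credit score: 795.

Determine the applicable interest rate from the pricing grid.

Credit score 795 ≥ 620; Total monthly debts = (420 + 730 + 380) = 1,530. DTI = 1,530/4,400 = 34.8% ≤ 38%
LTV: 27,200 ÷ 30,000 = 90.7%, within 110% cap
Row: 795 falls in 740+. Column: 90.7% falls in 89.01–96%. Rate = 6.825%.

6.825%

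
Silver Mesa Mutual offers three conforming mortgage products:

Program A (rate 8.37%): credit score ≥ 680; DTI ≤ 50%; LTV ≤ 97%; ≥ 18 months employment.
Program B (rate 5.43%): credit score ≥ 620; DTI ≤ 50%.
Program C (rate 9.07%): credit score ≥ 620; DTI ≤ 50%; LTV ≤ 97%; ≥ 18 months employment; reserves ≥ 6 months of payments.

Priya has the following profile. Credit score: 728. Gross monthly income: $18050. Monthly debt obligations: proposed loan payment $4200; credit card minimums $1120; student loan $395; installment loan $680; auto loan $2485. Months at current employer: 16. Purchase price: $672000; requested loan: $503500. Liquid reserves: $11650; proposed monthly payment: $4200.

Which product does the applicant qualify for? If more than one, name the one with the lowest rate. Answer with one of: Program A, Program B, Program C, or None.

Program B

Total debts = (4,200 + 1,120 + 395 + 680 + 2,485) = 8,880; DTI = 8,880/18,050 = 49.2%.
LTV = 503,500/672,000 = 74.9%.
Reserves = 11,650/4,200 = 2.8 months.
Program A: score 728 ≥ 680; DTI 49.2% ≤ 50%; LTV 74.9% ≤ 97%; employment 16 < 18 mo → does not qualify.
Program B: score 728 ≥ 620; DTI 49.2% ≤ 50% → qualifies.
Program C: score 728 ≥ 620; DTI 49.2% ≤ 50%; LTV 74.9% ≤ 97%; employment 16 < 18 mo; reserves 2.8 < 6 mo → does not qualify.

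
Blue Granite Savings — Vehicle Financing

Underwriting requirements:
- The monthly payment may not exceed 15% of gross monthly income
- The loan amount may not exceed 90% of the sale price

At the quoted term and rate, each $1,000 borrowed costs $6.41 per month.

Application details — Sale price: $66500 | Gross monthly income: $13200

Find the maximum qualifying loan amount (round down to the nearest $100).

Payment cap: 15% × $13,200 = $1,980/month.
At $6.41 per $1,000, that supports 1,980/6.41 × 1,000 ≈ $308,892 → $308,800.
LTV cap: 90% × $66,500 = $59,850 → $59,800.
Binding constraint: loan-to-value.

$59,800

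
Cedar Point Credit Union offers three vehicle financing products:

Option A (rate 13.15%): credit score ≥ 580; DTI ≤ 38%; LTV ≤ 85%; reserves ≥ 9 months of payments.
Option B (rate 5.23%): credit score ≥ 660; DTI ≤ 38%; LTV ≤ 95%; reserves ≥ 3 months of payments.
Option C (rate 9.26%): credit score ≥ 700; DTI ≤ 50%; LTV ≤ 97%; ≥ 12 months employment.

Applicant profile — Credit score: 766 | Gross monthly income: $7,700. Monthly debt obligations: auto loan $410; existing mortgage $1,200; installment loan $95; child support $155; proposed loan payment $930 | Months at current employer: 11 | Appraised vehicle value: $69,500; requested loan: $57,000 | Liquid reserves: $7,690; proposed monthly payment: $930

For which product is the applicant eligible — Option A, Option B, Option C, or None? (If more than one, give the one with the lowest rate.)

Total debts = (410 + 1,200 + 95 + 155 + 930) = 2,790; DTI = 2,790/7,700 = 36.2%.
LTV = 57,000/69,500 = 82%.
Reserves = 7,690/930 = 8.3 months.
Option A: score 766 ≥ 580; DTI 36.2% ≤ 38%; LTV 82% ≤ 85%; reserves 8.3 < 9 mo → does not qualify.
Option B: score 766 ≥ 660; DTI 36.2% ≤ 38%; LTV 82% ≤ 95%; reserves 8.3 ≥ 3 mo → qualifies.
Option C: score 766 ≥ 700; DTI 36.2% ≤ 50%; LTV 82% ≤ 97%; employment 11 < 12 mo → does not qualify.

Option B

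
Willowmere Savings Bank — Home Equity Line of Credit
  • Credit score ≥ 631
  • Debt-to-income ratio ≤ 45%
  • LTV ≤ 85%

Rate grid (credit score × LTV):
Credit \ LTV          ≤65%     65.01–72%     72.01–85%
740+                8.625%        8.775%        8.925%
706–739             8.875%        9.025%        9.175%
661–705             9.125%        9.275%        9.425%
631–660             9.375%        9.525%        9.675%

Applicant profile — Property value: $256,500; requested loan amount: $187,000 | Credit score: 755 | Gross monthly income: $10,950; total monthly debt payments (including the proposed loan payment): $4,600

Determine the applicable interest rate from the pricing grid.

8.925%

Credit score 755 ≥ 631; DTI: 4,600 ÷ 10,950 = 42%, within the 45% cap
Loan-to-value = 187,000/256,500 = 72.9% — pass (85% max)
Credit 755 → row 740+; LTV 72.9% → column 72.01–85%. Grid cell → 8.925%.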